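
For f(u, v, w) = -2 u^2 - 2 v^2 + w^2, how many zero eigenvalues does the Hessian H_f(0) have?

0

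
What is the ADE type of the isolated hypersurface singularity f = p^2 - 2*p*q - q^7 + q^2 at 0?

The Hessian of f at 0 has rank 1. Corank 1: A-series; mu = 6 gives A_6.

A_{6}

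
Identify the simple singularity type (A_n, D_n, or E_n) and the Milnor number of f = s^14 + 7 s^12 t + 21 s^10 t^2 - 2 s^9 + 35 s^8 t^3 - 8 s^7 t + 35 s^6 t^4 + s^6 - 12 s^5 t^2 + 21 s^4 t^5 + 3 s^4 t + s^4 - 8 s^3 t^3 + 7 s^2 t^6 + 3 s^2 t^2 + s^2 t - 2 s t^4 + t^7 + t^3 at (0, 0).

Type D4, Milnor number mu = 4.

The Hessian of f at 0 is [[0, 0], [0, 0]] with rank 0, so corank 2. A Groebner basis of the Jacobian ideal J(f) in C{s,t} is {t^3, s^2 + 3*t^2, s*t}; counting standard monomials gives mu = 4. Corank 2; j^3 = t*(s^2 + t^2) splits into three distinct lines over C (the quadratic factor has nonzero discriminant), so D_4.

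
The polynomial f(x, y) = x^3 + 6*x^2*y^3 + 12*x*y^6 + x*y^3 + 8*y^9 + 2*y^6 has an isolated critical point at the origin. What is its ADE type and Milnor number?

The Hessian of f at 0 is [[0, 0], [0, 0]] with rank 0, so corank 2. A Groebner basis of the Jacobian ideal J(f) in C{x,y} is {x^3, x*y^2, 3*x^2 + y^3}; counting standard monomials gives mu = 7. Corank 2; j^3 = x^3 is a perfect cube, so E-series; the 4-jet and mu = 7 give E_7.

Type E7, Milnor number mu = 7.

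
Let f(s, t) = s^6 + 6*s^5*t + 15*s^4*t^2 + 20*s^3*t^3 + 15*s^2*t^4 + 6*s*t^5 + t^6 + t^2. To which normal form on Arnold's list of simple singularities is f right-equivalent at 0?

A_5

The Hessian of f at 0 is [[0, 0], [0, 2]] with rank 1, so corank 1. A Groebner basis of the Jacobian ideal J(f) in C{s,t} is {s^5, t}; counting standard monomials gives mu = 5. Corank 1: A-series; mu = 5 gives A_5.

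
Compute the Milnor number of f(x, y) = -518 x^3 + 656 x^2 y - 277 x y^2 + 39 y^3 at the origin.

4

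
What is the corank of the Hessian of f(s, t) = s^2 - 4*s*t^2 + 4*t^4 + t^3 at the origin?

1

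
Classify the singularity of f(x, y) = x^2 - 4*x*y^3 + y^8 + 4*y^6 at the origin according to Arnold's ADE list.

A_{7}

The Hessian of f at 0 has rank 1. Corank 1: A-series; mu = 7 gives A_7.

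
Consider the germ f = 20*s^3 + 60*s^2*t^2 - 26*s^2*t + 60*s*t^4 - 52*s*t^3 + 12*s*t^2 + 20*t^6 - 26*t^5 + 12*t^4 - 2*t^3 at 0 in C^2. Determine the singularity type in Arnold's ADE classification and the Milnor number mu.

The Hessian of f at 0 is [[0, 0], [0, 0]] with rank 0, so corank 2. A Groebner basis of the Jacobian ideal J(f) in C{s,t} is {t^3, s^2 - 3*t^2/11, s*t - 6*t^2/11}; counting standard monomials gives mu = 4. Corank 2; j^3 = 2*(2*s - t)*(5*s^2 - 4*s*t + t^2) splits into three distinct lines over C (the quadratic factor has nonzero discriminant), so D_4.

Type D4, Milnor number mu = 4.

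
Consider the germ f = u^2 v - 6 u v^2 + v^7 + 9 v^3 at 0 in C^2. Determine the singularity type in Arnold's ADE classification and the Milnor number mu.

Type D8, Milnor number mu = 8.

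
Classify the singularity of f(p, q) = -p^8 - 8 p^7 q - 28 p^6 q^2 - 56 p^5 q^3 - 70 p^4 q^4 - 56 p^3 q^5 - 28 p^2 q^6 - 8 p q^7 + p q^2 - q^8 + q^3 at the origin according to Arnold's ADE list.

D9

The Hessian of f at 0 has rank 0. Corank 2; j^3 = q^2*(p + q) has shape L^2 M (L != M), so D-series; mu = 9 gives D_9.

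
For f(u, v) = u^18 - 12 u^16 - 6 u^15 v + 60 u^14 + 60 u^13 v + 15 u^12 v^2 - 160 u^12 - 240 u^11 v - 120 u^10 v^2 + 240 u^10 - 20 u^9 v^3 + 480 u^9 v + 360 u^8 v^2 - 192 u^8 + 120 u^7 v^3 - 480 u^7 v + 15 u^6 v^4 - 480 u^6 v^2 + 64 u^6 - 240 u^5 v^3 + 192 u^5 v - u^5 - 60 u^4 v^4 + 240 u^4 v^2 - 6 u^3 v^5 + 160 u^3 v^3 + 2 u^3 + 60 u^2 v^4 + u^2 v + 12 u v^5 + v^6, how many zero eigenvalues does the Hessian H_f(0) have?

Hessian at 0 has rank 0.

2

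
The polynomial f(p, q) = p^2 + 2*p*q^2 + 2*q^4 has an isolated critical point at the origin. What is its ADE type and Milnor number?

Type A_3, Milnor number mu = 3.

The Hessian of f at 0 is [[2, 0], [0, 0]] with rank 1, so corank 1. A Groebner basis of the Jacobian ideal J(f) in C{p,q} is {p^2, p*q, p + q^2}; counting standard monomials gives mu = 3. Corank 1: A-series; mu = 3 gives A_3.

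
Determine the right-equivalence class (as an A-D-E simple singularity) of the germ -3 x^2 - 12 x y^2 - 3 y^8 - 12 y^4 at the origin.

The Hessian of f at 0 is [[-6, 0], [0, 0]] with rank 1, so corank 1. A Groebner basis of the Jacobian ideal J(f) in C{x,y} is {x^4, x^3*y, x/2 + y^2}; counting standard monomials gives mu = 7. Corank 1: A-series; mu = 7 gives A_7.

A7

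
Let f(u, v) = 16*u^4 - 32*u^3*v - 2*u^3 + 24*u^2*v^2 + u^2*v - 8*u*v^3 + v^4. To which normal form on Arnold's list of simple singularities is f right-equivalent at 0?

D_{5}

The Hessian of f at 0 has rank 0. Corank 2; j^3 = -u^2*(2*u - v) has shape L^2 M (L != M), so D-series; mu = 5 gives D_5.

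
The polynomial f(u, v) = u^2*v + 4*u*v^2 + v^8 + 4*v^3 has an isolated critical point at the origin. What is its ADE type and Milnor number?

Type D_{9}, Milnor number mu = 9.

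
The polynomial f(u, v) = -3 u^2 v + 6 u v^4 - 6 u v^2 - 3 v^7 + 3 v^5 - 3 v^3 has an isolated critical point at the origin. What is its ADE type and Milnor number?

The Hessian of f at 0 has rank 0. Corank 2; j^3 = -3*v*(u + v)^2 has shape L^2 M (L != M), so D-series; mu = 6 gives D_6.

Type D6, Milnor number mu = 6.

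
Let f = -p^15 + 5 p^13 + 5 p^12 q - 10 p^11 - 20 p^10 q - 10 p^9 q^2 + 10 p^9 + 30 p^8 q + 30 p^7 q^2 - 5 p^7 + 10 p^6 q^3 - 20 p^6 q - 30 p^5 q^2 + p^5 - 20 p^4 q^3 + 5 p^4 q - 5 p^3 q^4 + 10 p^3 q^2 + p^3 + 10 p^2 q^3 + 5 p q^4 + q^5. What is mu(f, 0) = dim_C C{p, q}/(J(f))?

8

The Hessian of f at 0 has rank 0. Corank 2; j^3 = p^3 is a perfect cube, so E-series; the 5-jet and mu = 8 give E_8.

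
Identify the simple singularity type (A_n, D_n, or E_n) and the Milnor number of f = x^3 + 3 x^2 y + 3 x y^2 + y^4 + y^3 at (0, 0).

Type E_6, Milnor number mu = 6.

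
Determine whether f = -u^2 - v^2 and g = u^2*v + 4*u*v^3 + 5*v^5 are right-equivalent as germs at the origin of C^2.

No.

The Hessian of f at 0 has rank 2. Corank 0: nondegenerate Morse point, so A_1. The Hessian of g at 0 has rank 0. Corank 2; j^3 = u^2*v has shape L^2 M (L != M), so D-series; mu = 6 gives D_6. f is A_1 but g is D_6, hence not right-equivalent.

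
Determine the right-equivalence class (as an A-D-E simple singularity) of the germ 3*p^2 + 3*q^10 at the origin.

A_9

The Hessian of f at 0 has rank 1. Corank 1: A-series; mu = 9 gives A_9.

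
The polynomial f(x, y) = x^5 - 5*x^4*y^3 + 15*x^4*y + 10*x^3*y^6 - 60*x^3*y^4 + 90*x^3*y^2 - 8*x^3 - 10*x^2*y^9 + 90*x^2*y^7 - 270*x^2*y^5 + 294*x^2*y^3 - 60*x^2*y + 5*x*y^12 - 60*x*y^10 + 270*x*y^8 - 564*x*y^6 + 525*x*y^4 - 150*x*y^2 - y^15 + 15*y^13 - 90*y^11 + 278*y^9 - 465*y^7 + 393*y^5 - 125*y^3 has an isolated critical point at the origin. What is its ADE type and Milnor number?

Type E_8, Milnor number mu = 8.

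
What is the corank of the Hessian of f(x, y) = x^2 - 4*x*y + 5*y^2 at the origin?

0

The Hessian at 0 is [[2, -4], [-4, 10]] of rank 2; hence corank 0.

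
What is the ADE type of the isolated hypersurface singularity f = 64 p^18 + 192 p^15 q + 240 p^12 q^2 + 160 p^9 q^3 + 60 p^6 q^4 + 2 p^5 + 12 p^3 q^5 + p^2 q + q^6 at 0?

The Hessian of f at 0 has rank 0. Corank 2; j^3 = p^2*q has shape L^2 M (L != M), so D-series; mu = 7 gives D_7.

D_7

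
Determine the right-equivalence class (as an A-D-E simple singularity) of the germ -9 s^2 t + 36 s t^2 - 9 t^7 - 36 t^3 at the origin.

D8

The Hessian of f at 0 has rank 0. Corank 2; j^3 = -9*t*(s - 2*t)^2 has shape L^2 M (L != M), so D-series; mu = 8 gives D_8.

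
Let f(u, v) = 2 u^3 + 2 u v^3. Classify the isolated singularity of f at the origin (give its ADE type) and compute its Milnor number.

Type E_{7}, Milnor number mu = 7.

The Hessian of f at 0 has rank 0. Corank 2; j^3 = 2*u^3 is a perfect cube, so E-series; the 4-jet and mu = 7 give E_7.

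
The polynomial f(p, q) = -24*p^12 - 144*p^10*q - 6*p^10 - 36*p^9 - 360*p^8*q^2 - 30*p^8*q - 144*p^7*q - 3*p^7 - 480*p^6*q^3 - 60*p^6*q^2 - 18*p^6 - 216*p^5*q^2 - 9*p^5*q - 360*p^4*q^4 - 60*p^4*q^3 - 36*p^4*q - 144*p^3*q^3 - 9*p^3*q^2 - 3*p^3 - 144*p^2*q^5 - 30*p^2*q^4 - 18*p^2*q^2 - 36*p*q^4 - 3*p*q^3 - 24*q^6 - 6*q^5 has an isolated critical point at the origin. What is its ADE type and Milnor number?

Type E_7, Milnor number mu = 7.

The Hessian of f at 0 is [[0, 0], [0, 0]] with rank 0, so corank 2. A Groebner basis of the Jacobian ideal J(f) in C{p,q} is {-p^2/4 + q^4 - q^3/12, p^3, p^2*q + p^2/12 + q^3/36, p^2/2 + p*q^2 + q^3/6}; counting standard monomials gives mu = 7. Corank 2; j^3 = -3*p^3 is a perfect cube, so E-series; the 4-jet and mu = 7 give E_7.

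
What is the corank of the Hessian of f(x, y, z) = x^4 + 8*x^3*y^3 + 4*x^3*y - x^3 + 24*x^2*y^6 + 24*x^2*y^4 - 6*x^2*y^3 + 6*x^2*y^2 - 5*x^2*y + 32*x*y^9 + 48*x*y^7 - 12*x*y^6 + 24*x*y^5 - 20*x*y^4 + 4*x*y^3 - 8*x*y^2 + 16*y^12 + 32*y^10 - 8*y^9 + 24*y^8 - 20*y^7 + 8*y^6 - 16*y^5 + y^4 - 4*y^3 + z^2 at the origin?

2

The Hessian at 0 is [[0, 0, 0], [0, 0, 0], [0, 0, 2]] of rank 1; hence corank 2.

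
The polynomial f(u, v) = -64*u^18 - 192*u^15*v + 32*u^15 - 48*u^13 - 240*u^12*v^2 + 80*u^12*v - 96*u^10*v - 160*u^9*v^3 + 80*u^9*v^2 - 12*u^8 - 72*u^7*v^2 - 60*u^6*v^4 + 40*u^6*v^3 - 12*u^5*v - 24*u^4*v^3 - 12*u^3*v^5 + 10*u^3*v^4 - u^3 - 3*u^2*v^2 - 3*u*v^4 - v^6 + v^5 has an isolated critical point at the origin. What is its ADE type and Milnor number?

Type E8, Milnor number mu = 8.

The Hessian of f at 0 is [[0, 0], [0, 0]] with rank 0, so corank 2. A Groebner basis of the Jacobian ideal J(f) in C{u,v} is {v^4, u^3, u^2/2 + u*v^2}; counting standard monomials gives mu = 8. Corank 2; j^3 = -u^3 is a perfect cube, so E-series; the 5-jet and mu = 8 give E_8.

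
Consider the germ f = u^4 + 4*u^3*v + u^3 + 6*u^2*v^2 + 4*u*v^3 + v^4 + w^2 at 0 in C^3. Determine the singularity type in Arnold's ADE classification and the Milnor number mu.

The Hessian of f at 0 has rank 1. Corank 2; j^3 = u^3 is a perfect cube, so E-series; the 4-jet and mu = 6 give E_6.

Type E_6, Milnor number mu = 6.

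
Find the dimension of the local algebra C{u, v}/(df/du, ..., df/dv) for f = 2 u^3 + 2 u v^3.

7

The Hessian of f at 0 has rank 0. Corank 2; j^3 = 2*u^3 is a perfect cube, so E-series; the 4-jet and mu = 7 give E_7.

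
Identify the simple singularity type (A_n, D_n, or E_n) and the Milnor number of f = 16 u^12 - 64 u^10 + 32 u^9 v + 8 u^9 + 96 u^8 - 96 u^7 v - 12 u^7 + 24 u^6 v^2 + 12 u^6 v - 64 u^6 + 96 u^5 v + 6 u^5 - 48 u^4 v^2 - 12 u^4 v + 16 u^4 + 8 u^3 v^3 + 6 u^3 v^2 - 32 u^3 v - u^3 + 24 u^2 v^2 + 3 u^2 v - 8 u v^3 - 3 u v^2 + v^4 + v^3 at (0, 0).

Type E_6, Milnor number mu = 6.

The Hessian of f at 0 has rank 0. Corank 2; j^3 = -(u - v)^3 is a perfect cube, so E-series; the 4-jet and mu = 6 give E_6.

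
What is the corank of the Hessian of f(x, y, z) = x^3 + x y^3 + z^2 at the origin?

Hessian at 0 has rank 1.

2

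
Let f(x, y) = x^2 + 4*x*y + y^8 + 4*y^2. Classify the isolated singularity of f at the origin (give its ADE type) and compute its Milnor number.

The Hessian of f at 0 is [[2, 4], [4, 8]] with rank 1, so corank 1. A Groebner basis of the Jacobian ideal J(f) in C{x,y} is {y^7, x + 2*y}; counting standard monomials gives mu = 7. Corank 1: A-series; mu = 7 gives A_7.

Type A_{7}, Milnor number mu = 7.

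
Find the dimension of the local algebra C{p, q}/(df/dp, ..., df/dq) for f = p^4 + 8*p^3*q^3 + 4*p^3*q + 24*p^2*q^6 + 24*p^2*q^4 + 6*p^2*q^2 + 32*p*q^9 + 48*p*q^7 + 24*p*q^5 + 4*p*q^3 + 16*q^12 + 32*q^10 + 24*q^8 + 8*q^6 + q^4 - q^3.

6

The Hessian of f at 0 has rank 0. Corank 2; j^3 = -q^3 is a perfect cube, so E-series; the 4-jet and mu = 6 give E_6.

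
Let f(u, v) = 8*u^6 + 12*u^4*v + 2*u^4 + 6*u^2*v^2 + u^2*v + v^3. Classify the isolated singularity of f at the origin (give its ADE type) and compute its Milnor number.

The Hessian of f at 0 is [[0, 0], [0, 0]] with rank 0, so corank 2. A Groebner basis of the Jacobian ideal J(f) in C{u,v} is {v^3, u^2 + 3*v^2, u*v}; counting standard monomials gives mu = 4. Corank 2; j^3 = v*(u^2 + v^2) splits into three distinct lines over C (the quadratic factor has nonzero discriminant), so D_4.

Type D4, Milnor number mu = 4.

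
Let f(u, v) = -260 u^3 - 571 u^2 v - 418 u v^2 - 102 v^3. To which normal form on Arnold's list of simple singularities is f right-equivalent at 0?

D_4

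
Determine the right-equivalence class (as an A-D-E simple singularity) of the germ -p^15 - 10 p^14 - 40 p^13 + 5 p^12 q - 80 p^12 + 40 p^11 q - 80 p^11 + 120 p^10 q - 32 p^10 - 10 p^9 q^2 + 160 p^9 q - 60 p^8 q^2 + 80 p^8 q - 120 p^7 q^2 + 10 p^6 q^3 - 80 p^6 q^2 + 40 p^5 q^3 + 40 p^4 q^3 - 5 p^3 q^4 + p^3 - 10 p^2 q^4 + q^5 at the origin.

E_{8}

The Hessian of f at 0 is [[0, 0], [0, 0]] with rank 0, so corank 2. A Groebner basis of the Jacobian ideal J(f) in C{p,q} is {q^4, p^2}; counting standard monomials gives mu = 8. Corank 2; j^3 = p^3 is a perfect cube, so E-series; the 5-jet and mu = 8 give E_8.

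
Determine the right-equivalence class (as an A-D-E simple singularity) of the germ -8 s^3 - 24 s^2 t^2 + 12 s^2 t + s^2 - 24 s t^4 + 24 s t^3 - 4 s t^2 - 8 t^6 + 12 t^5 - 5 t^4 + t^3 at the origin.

The Hessian of f at 0 has rank 1. Corank 1: A-series; mu = 2 gives A_2.

A2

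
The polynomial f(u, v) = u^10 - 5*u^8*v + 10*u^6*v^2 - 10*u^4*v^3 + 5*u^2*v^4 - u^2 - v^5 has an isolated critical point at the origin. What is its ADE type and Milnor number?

The Hessian of f at 0 has rank 1. Corank 1: A-series; mu = 4 gives A_4.

Type A_{4}, Milnor number mu = 4.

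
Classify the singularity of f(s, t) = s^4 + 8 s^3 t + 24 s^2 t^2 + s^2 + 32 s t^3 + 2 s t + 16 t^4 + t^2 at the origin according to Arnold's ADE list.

A_3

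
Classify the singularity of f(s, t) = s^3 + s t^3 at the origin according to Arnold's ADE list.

E_{7}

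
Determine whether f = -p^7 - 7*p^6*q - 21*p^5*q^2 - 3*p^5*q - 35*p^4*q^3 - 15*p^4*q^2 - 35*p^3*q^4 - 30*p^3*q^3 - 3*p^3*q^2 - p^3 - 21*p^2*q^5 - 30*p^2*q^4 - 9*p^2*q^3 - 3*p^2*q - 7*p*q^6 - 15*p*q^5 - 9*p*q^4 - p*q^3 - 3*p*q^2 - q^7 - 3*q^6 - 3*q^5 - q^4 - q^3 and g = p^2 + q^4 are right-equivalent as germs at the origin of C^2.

The Hessian of f at 0 has rank 0. Corank 2; j^3 = -(p + q)^3 is a perfect cube, so E-series; the 4-jet and mu = 7 give E_7. The Hessian of g at 0 has rank 1. Corank 1: A-series; mu = 3 gives A_3. f is E_7 but g is A_3, hence not right-equivalent.

No.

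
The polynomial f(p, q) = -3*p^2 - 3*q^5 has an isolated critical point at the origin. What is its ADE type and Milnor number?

Type A4, Milnor number mu = 4.

The Hessian of f at 0 has rank 1. Corank 1: A-series; mu = 4 gives A_4.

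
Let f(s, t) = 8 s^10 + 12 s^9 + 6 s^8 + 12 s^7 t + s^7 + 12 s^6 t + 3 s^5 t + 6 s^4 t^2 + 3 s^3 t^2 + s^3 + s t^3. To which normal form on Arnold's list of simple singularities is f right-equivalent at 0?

E_{7}

The Hessian of f at 0 has rank 0. Corank 2; j^3 = s^3 is a perfect cube, so E-series; the 4-jet and mu = 7 give E_7.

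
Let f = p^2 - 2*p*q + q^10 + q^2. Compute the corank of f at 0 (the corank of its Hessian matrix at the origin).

1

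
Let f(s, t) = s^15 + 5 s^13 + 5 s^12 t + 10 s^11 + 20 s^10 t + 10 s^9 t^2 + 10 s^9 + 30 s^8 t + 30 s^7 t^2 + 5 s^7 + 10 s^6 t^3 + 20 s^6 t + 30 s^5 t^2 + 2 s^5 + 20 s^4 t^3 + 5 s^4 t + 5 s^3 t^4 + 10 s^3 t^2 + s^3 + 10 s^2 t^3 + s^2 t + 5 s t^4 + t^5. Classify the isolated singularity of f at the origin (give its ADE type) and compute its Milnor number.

Type D_{6}, Milnor number mu = 6.

The Hessian of f at 0 has rank 0. Corank 2; j^3 = s^2*(s + t) has shape L^2 M (L != M), so D-series; mu = 6 gives D_6.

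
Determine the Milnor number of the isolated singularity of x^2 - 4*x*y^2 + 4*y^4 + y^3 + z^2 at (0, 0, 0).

2

The Hessian of f at 0 is [[2, 0, 0], [0, 0, 0], [0, 0, 2]] with rank 2, so corank 1. A Groebner basis of the Jacobian ideal J(f) in C{x,y,z} is {y^2, x, z}; counting standard monomials gives mu = 2. Corank 1: A-series; mu = 2 gives A_2.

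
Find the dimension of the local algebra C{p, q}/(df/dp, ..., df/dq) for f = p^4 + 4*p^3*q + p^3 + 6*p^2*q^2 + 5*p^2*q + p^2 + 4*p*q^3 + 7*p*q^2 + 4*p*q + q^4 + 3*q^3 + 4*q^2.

The Hessian of f at 0 has rank 1. Corank 1: A-series; mu = 2 gives A_2.

2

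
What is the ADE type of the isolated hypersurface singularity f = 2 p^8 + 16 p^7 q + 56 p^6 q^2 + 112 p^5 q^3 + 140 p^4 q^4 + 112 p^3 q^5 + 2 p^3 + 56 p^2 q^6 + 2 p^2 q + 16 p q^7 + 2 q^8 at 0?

D9

The Hessian of f at 0 is [[0, 0], [0, 0]] with rank 0, so corank 2. A Groebner basis of the Jacobian ideal J(f) in C{p,q} is {-p*q/8 + q^7, p*q^2, p^2 + p*q}; counting standard monomials gives mu = 9. Corank 2; j^3 = 2*p^2*(p + q) has shape L^2 M (L != M), so D-series; mu = 9 gives D_9.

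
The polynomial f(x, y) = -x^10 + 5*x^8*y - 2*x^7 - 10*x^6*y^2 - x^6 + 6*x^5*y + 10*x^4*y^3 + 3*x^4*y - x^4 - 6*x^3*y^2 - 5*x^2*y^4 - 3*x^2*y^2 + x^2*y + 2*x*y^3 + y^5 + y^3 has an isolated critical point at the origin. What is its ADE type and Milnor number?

The Hessian of f at 0 is [[0, 0], [0, 0]] with rank 0, so corank 2. A Groebner basis of the Jacobian ideal J(f) in C{x,y} is {y^3, x^2 + 3*y^2, x*y}; counting standard monomials gives mu = 4. Corank 2; j^3 = y*(x^2 + y^2) splits into three distinct lines over C (the quadratic factor has nonzero discriminant), so D_4.

Type D4, Milnor number mu = 4.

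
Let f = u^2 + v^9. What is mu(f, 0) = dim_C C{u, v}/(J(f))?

8

The Hessian of f at 0 has rank 1. Corank 1: A-series; mu = 8 gives A_8.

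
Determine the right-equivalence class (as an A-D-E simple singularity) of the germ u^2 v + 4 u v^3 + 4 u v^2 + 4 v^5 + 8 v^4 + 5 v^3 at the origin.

D4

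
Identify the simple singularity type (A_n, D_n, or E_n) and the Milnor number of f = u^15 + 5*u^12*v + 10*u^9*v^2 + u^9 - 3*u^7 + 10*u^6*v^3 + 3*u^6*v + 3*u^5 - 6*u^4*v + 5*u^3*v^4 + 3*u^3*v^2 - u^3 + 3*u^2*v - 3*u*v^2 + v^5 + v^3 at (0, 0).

The Hessian of f at 0 is [[0, 0], [0, 0]] with rank 0, so corank 2. A Groebner basis of the Jacobian ideal J(f) in C{u,v} is {-u^2/2 + u*v^3 + u*v - v^2/2, v^4, u^3 - 3*u*v^2 + 2*v^3, u^2*v - 2*u*v^2 + v^3}; counting standard monomials gives mu = 8. Corank 2; j^3 = -(u - v)^3 is a perfect cube, so E-series; the 5-jet and mu = 8 give E_8.

Type E8, Milnor number mu = 8.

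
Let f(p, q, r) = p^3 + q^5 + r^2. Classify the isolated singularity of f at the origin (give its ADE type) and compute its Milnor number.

The Hessian of f at 0 is [[0, 0, 0], [0, 0, 0], [0, 0, 2]] with rank 1, so corank 2. A Groebner basis of the Jacobian ideal J(f) in C{p,q,r} is {q^4, p^2, r}; counting standard monomials gives mu = 8. Corank 2; j^3 = p^3 is a perfect cube, so E-series; the 5-jet and mu = 8 give E_8.

Type E_8, Milnor number mu = 8.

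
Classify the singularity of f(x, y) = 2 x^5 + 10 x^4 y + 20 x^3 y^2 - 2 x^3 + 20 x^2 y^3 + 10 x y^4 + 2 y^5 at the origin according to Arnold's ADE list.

E_{8}

The Hessian of f at 0 has rank 0. Corank 2; j^3 = -2*x^3 is a perfect cube, so E-series; the 5-jet and mu = 8 give E_8.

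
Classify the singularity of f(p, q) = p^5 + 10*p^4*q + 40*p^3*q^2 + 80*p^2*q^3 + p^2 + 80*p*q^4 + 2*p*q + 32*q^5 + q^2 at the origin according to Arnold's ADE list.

A_{4}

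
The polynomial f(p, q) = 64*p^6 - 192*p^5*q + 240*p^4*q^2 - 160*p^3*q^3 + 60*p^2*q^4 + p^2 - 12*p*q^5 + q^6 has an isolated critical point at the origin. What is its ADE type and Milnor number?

Type A5, Milnor number mu = 5.

The Hessian of f at 0 is [[2, 0], [0, 0]] with rank 1, so corank 1. A Groebner basis of the Jacobian ideal J(f) in C{p,q} is {q^5, p}; counting standard monomials gives mu = 5. Corank 1: A-series; mu = 5 gives A_5.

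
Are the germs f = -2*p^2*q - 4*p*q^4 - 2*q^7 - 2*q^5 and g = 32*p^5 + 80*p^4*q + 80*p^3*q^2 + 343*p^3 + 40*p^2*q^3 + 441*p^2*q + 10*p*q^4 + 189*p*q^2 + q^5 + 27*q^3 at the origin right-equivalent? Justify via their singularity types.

No.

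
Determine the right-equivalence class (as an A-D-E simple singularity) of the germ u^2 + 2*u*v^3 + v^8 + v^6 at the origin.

The Hessian of f at 0 is [[2, 0], [0, 0]] with rank 1, so corank 1. A Groebner basis of the Jacobian ideal J(f) in C{u,v} is {u^3, u^2*v, u + v^3}; counting standard monomials gives mu = 7. Corank 1: A-series; mu = 7 gives A_7.

A7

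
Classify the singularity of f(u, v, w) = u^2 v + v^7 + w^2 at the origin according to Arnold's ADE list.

The Hessian of f at 0 has rank 1. Corank 2; j^3 = u^2*v has shape L^2 M (L != M), so D-series; mu = 8 gives D_8.

D_{8}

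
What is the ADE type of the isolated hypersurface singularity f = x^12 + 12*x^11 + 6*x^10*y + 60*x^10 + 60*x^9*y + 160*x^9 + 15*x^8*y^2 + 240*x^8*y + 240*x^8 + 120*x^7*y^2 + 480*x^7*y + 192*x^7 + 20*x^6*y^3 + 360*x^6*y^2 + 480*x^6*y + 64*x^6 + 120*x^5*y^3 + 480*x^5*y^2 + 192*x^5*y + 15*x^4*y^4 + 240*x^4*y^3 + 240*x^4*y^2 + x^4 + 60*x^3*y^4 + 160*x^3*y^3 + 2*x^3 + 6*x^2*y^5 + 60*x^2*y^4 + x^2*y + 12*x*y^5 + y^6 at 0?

D_7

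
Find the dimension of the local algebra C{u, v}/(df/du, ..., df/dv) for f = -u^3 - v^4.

6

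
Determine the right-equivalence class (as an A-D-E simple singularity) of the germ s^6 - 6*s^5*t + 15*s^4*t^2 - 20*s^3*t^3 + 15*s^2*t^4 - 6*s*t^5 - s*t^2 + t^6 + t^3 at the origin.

D7

The Hessian of f at 0 has rank 0. Corank 2; j^3 = -t^2*(s - t) has shape L^2 M (L != M), so D-series; mu = 7 gives D_7.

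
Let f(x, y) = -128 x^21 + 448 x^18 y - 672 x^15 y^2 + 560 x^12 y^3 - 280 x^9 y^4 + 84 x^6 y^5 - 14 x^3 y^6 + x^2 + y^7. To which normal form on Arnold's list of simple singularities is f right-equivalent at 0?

A_6

The Hessian of f at 0 has rank 1. Corank 1: A-series; mu = 6 gives A_6.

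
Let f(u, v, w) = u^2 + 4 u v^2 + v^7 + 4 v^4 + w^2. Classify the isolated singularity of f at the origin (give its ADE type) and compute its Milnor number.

The Hessian of f at 0 has rank 2. Corank 1: A-series; mu = 6 gives A_6.

Type A_{6}, Milnor number mu = 6.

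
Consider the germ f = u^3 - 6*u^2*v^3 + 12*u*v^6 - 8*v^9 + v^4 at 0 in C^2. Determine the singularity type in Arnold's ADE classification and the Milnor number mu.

The Hessian of f at 0 has rank 0. Corank 2; j^3 = u^3 is a perfect cube, so E-series; the 4-jet and mu = 6 give E_6.

Type E_{6}, Milnor number mu = 6.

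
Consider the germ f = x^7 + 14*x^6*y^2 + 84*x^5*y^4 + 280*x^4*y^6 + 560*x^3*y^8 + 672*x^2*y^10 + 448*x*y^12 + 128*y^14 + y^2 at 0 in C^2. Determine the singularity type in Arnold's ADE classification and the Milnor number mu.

Type A6, Milnor number mu = 6.

The Hessian of f at 0 has rank 1. Corank 1: A-series; mu = 6 gives A_6.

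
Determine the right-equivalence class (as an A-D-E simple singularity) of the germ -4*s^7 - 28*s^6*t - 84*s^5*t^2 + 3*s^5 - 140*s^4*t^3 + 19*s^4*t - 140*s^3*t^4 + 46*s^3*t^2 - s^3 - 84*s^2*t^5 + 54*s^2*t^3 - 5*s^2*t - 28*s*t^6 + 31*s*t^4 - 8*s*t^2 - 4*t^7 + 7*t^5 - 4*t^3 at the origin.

The Hessian of f at 0 has rank 0. Corank 2; j^3 = -(s + t)*(s + 2*t)^2 has shape L^2 M (L != M), so D-series; mu = 6 gives D_6.

D6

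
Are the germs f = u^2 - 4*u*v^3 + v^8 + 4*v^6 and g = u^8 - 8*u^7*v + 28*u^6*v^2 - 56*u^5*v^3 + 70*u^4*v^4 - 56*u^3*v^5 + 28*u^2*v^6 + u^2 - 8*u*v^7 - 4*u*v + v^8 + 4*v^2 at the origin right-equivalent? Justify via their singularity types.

The Hessian of f at 0 has rank 1. Corank 1: A-series; mu = 7 gives A_7. The Hessian of g at 0 has rank 1. Corank 1: A-series; mu = 7 gives A_7. Both have type A_7, hence right-equivalent.

Yes.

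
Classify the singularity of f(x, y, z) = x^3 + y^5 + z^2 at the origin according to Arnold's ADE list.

The Hessian of f at 0 is [[0, 0, 0], [0, 0, 0], [0, 0, 2]] with rank 1, so corank 2. A Groebner basis of the Jacobian ideal J(f) in C{x,y,z} is {y^4, x^2, z}; counting standard monomials gives mu = 8. Corank 2; j^3 = x^3 is a perfect cube, so E-series; the 5-jet and mu = 8 give E_8.

E_{8}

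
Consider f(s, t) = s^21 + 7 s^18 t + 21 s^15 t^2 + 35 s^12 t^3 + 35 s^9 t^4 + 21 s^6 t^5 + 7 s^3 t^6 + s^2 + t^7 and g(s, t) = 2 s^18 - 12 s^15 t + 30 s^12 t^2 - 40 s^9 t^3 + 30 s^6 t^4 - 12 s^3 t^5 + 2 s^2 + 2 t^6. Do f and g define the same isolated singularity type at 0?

The Hessian of f at 0 has rank 1. Corank 1: A-series; mu = 6 gives A_6. The Hessian of g at 0 has rank 1. Corank 1: A-series; mu = 5 gives A_5. f is A_6 but g is A_5, hence not right-equivalent.

No.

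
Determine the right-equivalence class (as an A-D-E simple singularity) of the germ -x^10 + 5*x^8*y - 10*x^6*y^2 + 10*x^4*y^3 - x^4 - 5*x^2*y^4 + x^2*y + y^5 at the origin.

The Hessian of f at 0 has rank 0. Corank 2; j^3 = x^2*y has shape L^2 M (L != M), so D-series; mu = 6 gives D_6.

D_{6}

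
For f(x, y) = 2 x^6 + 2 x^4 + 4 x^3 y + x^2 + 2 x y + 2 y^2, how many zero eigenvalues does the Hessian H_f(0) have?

0

The Hessian at 0 is [[2, 2], [2, 4]] of rank 2; hence corank 0.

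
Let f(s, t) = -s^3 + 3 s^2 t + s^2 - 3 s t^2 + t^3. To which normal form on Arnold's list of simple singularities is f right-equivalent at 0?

The Hessian of f at 0 has rank 1. Corank 1: A-series; mu = 2 gives A_2.

A2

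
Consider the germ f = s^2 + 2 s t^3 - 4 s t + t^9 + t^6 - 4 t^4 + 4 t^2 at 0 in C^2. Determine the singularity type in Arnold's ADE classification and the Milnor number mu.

Type A_8, Milnor number mu = 8.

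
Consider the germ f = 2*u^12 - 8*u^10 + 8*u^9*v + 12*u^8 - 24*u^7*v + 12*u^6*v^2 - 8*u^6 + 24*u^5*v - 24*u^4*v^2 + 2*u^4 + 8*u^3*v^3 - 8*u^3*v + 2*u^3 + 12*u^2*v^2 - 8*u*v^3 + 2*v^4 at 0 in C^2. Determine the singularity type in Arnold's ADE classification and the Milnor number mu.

The Hessian of f at 0 has rank 0. Corank 2; j^3 = 2*u^3 is a perfect cube, so E-series; the 4-jet and mu = 6 give E_6.

Type E_6, Milnor number mu = 6.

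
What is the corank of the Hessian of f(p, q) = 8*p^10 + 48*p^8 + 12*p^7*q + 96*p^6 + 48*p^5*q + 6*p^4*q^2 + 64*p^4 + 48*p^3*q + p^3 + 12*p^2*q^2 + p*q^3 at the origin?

2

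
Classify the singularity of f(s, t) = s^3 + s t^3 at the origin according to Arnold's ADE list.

E_{7}

The Hessian of f at 0 has rank 0. Corank 2; j^3 = s^3 is a perfect cube, so E-series; the 4-jet and mu = 7 give E_7.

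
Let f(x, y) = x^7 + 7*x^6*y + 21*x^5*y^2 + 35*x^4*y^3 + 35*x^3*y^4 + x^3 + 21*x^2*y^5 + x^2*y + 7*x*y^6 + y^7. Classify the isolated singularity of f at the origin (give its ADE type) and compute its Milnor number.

Type D_{8}, Milnor number mu = 8.

The Hessian of f at 0 has rank 0. Corank 2; j^3 = x^2*(x + y) has shape L^2 M (L != M), so D-series; mu = 8 gives D_8.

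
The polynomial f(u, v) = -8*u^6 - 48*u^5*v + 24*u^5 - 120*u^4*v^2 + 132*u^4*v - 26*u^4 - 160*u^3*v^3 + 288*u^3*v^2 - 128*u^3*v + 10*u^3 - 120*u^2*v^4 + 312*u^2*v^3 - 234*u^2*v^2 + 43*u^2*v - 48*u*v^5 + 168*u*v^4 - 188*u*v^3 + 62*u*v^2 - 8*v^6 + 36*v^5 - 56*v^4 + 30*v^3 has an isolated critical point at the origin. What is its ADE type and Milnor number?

The Hessian of f at 0 has rank 0. Corank 2; j^3 = (2*u + 3*v)*(5*u^2 + 14*u*v + 10*v^2) splits into three distinct lines over C (the quadratic factor has nonzero discriminant), so D_4.

Type D_4, Milnor number mu = 4.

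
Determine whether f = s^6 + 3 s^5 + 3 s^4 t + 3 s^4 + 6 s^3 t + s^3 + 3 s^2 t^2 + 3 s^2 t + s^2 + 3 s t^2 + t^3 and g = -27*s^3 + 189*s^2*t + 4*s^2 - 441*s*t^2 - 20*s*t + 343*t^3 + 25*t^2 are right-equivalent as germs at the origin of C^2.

Yes.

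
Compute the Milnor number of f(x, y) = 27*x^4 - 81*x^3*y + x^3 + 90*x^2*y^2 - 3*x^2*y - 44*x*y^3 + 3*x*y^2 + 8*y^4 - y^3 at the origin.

The Hessian of f at 0 has rank 0. Corank 2; j^3 = (x - y)^3 is a perfect cube, so E-series; the 4-jet and mu = 7 give E_7.

7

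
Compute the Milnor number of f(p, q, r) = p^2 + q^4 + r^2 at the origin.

The Hessian of f at 0 has rank 2. Corank 1: A-series; mu = 3 gives A_3.

3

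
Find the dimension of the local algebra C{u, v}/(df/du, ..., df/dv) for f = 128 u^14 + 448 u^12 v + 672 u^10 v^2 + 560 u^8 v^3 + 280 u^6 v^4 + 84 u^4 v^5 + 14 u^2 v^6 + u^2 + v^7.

The Hessian of f at 0 is [[2, 0], [0, 0]] with rank 1, so corank 1. A Groebner basis of the Jacobian ideal J(f) in C{u,v} is {v^6, u}; counting standard monomials gives mu = 6. Corank 1: A-series; mu = 6 gives A_6.

6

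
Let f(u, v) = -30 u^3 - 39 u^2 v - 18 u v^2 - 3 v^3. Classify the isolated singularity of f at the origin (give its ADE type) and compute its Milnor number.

Type D_4, Milnor number mu = 4.

The Hessian of f at 0 has rank 0. Corank 2; j^3 = -3*(2*u + v)*(5*u^2 + 4*u*v + v^2) splits into three distinct lines over C (the quadratic factor has nonzero discriminant), so D_4.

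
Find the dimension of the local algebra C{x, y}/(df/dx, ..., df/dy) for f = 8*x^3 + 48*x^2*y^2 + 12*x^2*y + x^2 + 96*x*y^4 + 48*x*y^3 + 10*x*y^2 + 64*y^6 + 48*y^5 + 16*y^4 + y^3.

2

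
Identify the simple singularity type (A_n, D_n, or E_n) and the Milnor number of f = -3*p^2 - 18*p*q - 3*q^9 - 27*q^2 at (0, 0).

Type A_8, Milnor number mu = 8.

The Hessian of f at 0 is [[-6, -18], [-18, -54]] with rank 1, so corank 1. A Groebner basis of the Jacobian ideal J(f) in C{p,q} is {q^8, p + 3*q}; counting standard monomials gives mu = 8. Corank 1: A-series; mu = 8 gives A_8.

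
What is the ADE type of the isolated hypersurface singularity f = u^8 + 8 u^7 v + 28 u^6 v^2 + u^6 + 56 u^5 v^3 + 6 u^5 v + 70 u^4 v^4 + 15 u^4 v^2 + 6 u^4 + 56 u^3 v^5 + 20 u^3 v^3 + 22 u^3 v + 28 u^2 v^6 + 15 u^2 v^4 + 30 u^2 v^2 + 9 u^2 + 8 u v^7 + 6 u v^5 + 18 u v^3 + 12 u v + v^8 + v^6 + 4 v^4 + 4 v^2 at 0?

The Hessian of f at 0 is [[18, 12], [12, 8]] with rank 1, so corank 1. A Groebner basis of the Jacobian ideal J(f) in C{u,v} is {-729*u^2 - 891*u*v + v^4 - 270*v^2, u^3 + 12*u + 4*v^3/9 + 8*v, u^2*v - 12*u - 16*v^3/27 - 8*v, u*v^2 + 9*u + 7*v^3/9 + 6*v}; counting standard monomials gives mu = 7. Corank 1: A-series; mu = 7 gives A_7.

A_7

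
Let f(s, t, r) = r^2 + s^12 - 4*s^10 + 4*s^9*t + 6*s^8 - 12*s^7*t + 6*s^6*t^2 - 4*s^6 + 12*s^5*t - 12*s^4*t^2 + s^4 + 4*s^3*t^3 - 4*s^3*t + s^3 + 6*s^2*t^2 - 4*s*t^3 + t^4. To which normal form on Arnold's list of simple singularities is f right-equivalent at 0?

The Hessian of f at 0 is [[0, 0, 0], [0, 0, 0], [0, 0, 2]] with rank 1, so corank 2. A Groebner basis of the Jacobian ideal J(f) in C{s,t,r} is {t^4, s*t^2 - t^3/3, s^2, r}; counting standard monomials gives mu = 6. Corank 2; j^3 = s^3 is a perfect cube, so E-series; the 4-jet and mu = 6 give E_6.

E_6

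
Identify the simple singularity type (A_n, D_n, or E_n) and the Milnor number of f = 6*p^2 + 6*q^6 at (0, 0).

Type A_5, Milnor number mu = 5.

The Hessian of f at 0 has rank 1. Corank 1: A-series; mu = 5 gives A_5.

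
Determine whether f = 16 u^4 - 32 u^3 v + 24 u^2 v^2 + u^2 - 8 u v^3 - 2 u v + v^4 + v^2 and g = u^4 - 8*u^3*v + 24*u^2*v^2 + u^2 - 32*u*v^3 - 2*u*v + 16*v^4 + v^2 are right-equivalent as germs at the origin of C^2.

Yes.

The Hessian of f at 0 is [[2, -2], [-2, 2]] with rank 1, so corank 1. A Groebner basis of the Jacobian ideal J(f) in C{u,v} is {v^3, u - v}; counting standard monomials gives mu = 3. Corank 1: A-series; mu = 3 gives A_3. The Hessian of g at 0 is [[2, -2], [-2, 2]] with rank 1, so corank 1. A Groebner basis of the Jacobian ideal J(g) in C{u,v} is {v^3, u - v}; counting standard monomials gives mu = 3. Corank 1: A-series; mu = 3 gives A_3. Both have type A_3, hence right-equivalent.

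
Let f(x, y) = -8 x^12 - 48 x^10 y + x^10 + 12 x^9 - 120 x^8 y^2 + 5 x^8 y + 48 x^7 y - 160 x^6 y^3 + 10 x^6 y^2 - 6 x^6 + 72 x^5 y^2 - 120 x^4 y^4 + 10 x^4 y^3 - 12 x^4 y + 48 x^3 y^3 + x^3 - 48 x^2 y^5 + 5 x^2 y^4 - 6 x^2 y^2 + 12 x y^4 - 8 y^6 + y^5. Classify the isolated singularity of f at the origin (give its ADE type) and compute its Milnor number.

The Hessian of f at 0 has rank 0. Corank 2; j^3 = x^3 is a perfect cube, so E-series; the 5-jet and mu = 8 give E_8.

Type E8, Milnor number mu = 8.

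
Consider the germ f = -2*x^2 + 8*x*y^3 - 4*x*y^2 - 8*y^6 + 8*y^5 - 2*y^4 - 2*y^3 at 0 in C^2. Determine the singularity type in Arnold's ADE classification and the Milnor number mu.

Type A_{2}, Milnor number mu = 2.

The Hessian of f at 0 is [[-4, 0], [0, 0]] with rank 1, so corank 1. A Groebner basis of the Jacobian ideal J(f) in C{x,y} is {y^2, x}; counting standard monomials gives mu = 2. Corank 1: A-series; mu = 2 gives A_2.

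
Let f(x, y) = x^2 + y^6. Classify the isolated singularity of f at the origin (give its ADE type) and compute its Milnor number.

The Hessian of f at 0 has rank 1. Corank 1: A-series; mu = 5 gives A_5.

Type A_5, Milnor number mu = 5.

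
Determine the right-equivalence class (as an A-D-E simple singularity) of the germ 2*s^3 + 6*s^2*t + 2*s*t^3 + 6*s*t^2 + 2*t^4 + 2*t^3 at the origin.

E_7

The Hessian of f at 0 has rank 0. Corank 2; j^3 = 2*(s + t)^3 is a perfect cube, so E-series; the 4-jet and mu = 7 give E_7.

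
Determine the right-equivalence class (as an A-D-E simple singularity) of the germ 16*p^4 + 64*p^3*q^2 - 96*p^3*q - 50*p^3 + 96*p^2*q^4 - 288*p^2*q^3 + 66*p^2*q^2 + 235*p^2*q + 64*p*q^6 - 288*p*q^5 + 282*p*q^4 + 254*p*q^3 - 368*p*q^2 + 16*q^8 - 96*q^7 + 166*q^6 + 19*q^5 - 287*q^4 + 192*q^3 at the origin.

D_{5}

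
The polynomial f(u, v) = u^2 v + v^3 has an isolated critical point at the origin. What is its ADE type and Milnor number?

Type D_4, Milnor number mu = 4.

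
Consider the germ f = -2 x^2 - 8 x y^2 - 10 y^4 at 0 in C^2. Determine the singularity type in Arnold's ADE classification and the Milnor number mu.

The Hessian of f at 0 has rank 1. Corank 1: A-series; mu = 3 gives A_3.

Type A3, Milnor number mu = 3.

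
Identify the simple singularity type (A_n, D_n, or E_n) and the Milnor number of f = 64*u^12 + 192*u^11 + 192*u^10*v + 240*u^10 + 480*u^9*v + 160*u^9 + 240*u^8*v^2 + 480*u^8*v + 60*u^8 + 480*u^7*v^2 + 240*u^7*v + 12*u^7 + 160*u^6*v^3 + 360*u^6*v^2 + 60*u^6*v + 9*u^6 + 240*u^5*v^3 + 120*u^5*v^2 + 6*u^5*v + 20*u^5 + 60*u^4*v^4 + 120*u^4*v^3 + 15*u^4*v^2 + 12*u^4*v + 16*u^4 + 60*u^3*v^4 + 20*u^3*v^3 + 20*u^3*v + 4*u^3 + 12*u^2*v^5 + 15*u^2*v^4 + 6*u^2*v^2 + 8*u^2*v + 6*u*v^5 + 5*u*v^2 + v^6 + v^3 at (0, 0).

The Hessian of f at 0 is [[0, 0], [0, 0]] with rank 0, so corank 2. A Groebner basis of the Jacobian ideal J(f) in C{u,v} is {112*u^2/3 + 152*u*v/3 + v^4 + 10*v^3/3 + 16*v^2, u^3 + 5*u^2 + 11*u*v/2 + v^3/4 + 3*v^2/2, u^2*v - 4*u^2 - 4*u*v - v^3/4 - v^2, 4*u^2/3 + u*v^2 + 2*u*v/3 + v^3/3}; counting standard monomials gives mu = 7. Corank 2; j^3 = (u + v)*(2*u + v)^2 has shape L^2 M (L != M), so D-series; mu = 7 gives D_7.

Type D_7, Milnor number mu = 7.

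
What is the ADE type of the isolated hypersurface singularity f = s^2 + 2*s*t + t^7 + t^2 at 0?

The Hessian of f at 0 has rank 1. Corank 1: A-series; mu = 6 gives A_6.

A_6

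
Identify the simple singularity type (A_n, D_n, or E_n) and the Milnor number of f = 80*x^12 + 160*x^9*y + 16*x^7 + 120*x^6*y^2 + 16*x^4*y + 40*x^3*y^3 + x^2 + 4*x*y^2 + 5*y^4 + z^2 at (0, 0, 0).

The Hessian of f at 0 has rank 2. Corank 1: A-series; mu = 3 gives A_3.

Type A3, Milnor number mu = 3.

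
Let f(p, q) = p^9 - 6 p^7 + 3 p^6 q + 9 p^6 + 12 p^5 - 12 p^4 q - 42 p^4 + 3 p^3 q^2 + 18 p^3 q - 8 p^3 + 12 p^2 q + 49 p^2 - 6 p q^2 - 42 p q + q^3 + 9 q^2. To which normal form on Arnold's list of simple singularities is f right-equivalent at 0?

The Hessian of f at 0 has rank 1. Corank 1: A-series; mu = 2 gives A_2.

A_2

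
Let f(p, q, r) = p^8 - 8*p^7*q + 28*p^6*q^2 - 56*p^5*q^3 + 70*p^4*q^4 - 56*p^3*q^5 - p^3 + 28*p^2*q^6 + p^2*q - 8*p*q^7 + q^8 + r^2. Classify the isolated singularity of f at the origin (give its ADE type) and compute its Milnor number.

The Hessian of f at 0 is [[0, 0, 0], [0, 0, 0], [0, 0, 2]] with rank 1, so corank 2. A Groebner basis of the Jacobian ideal J(f) in C{p,q,r} is {p*q/8 + q^7, p*q^2, p^2 - p*q, r}; counting standard monomials gives mu = 9. Corank 2; j^3 = -p^2*(p - q) has shape L^2 M (L != M), so D-series; mu = 9 gives D_9.

Type D_{9}, Milnor number mu = 9.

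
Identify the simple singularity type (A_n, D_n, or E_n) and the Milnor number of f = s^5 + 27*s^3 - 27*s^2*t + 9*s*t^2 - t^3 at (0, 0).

The Hessian of f at 0 has rank 0. Corank 2; j^3 = (3*s - t)^3 is a perfect cube, so E-series; the 5-jet and mu = 8 give E_8.

Type E8, Milnor number mu = 8.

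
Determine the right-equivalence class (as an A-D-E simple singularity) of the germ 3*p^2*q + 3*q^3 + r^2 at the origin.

D_{4}

The Hessian of f at 0 has rank 1. Corank 2; j^3 = 3*q*(p^2 + q^2) splits into three distinct lines over C (the quadratic factor has nonzero discriminant), so D_4.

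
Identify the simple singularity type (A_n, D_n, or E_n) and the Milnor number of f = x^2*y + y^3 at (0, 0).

Type D_4, Milnor number mu = 4.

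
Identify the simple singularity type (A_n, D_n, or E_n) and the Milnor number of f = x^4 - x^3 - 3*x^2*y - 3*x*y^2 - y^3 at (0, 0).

The Hessian of f at 0 has rank 0. Corank 2; j^3 = -(x + y)^3 is a perfect cube, so E-series; the 4-jet and mu = 6 give E_6.

Type E_{6}, Milnor number mu = 6.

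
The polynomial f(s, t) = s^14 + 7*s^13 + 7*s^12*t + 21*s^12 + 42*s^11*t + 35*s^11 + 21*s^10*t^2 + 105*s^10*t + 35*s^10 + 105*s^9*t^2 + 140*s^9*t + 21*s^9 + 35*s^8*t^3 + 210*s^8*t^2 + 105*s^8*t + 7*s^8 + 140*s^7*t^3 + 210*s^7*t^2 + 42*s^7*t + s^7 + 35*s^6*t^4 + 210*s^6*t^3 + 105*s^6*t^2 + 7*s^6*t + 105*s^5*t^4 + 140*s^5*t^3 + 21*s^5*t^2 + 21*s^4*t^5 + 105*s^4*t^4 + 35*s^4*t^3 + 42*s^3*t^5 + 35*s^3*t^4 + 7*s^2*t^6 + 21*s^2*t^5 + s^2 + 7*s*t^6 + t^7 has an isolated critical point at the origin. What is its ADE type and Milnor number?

The Hessian of f at 0 has rank 1. Corank 1: A-series; mu = 6 gives A_6.

Type A6, Milnor number mu = 6.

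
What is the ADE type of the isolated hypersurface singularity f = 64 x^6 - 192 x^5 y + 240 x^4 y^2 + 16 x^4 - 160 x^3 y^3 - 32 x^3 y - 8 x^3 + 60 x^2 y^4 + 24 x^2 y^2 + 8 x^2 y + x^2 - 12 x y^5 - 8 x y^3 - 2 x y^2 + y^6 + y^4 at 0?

A_{5}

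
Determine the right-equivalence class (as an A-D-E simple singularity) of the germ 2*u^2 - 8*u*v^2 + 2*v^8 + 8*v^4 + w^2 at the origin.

A_{7}

The Hessian of f at 0 is [[4, 0, 0], [0, 0, 0], [0, 0, 2]] with rank 2, so corank 1. A Groebner basis of the Jacobian ideal J(f) in C{u,v,w} is {u^4, u^3*v, -u/2 + v^2, w}; counting standard monomials gives mu = 7. Corank 1: A-series; mu = 7 gives A_7.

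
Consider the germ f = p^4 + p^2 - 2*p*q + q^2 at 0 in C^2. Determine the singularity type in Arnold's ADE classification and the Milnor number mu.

The Hessian of f at 0 has rank 1. Corank 1: A-series; mu = 3 gives A_3.

Type A3, Milnor number mu = 3.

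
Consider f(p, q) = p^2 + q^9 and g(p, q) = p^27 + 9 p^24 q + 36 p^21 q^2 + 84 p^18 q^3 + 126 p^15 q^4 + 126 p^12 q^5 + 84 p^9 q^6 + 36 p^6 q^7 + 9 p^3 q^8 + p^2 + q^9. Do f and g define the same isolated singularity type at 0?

Yes.

The Hessian of f at 0 is [[2, 0], [0, 0]] with rank 1, so corank 1. A Groebner basis of the Jacobian ideal J(f) in C{p,q} is {q^8, p}; counting standard monomials gives mu = 8. Corank 1: A-series; mu = 8 gives A_8. The Hessian of g at 0 is [[2, 0], [0, 0]] with rank 1, so corank 1. A Groebner basis of the Jacobian ideal J(g) in C{p,q} is {q^8, p}; counting standard monomials gives mu = 8. Corank 1: A-series; mu = 8 gives A_8. Both have type A_8, hence right-equivalent.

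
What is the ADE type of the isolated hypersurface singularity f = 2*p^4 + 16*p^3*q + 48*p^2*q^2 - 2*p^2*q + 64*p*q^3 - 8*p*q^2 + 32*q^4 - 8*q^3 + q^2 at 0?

A_{3}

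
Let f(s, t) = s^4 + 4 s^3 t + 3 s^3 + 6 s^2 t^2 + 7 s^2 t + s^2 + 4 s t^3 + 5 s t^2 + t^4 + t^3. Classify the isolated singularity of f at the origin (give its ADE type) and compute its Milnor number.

Type A2, Milnor number mu = 2.

The Hessian of f at 0 is [[2, 0], [0, 0]] with rank 1, so corank 1. A Groebner basis of the Jacobian ideal J(f) in C{s,t} is {t^2, s}; counting standard monomials gives mu = 2. Corank 1: A-series; mu = 2 gives A_2.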